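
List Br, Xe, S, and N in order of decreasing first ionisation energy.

N, Xe, Br, S

N is in period 2, group 15; S is in period 3, group 16; Br is in period 4, group 17; Xe is in period 5, group 18.
Across a period the outer electron is held more tightly (higher IE₁); down a group it sits in a higher shell, more shielded, and comes off more easily.
These sit on a diagonal, where the across-period and down-group effects partly cancel.
Br > S: the two effects oppose for this pair; the across-period effect wins (1140 vs 1000 kJ/mol).
Xe > Br: the two effects oppose for this pair; the across-period effect wins (1170 vs 1140 kJ/mol).
N > Xe: period and group pull opposite ways; the down-group shift dominates (1402 vs 1170 kJ/mol).
Tabulated first ionization energy (kJ/mol): N 1402, S 1000, Br 1140, Xe 1170.
So from highest to lowest: N > Xe > Br > S.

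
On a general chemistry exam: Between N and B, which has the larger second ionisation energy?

N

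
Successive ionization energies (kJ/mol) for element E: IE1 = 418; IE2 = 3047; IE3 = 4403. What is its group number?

Group 1

Look for the largest jump between consecutive ionization energies: IE2/IE1 ≈ 7.3, far larger than any earlier ratio.
That jump marks the point where a core electron is being removed. So the atom has 1 valence electron.
A main-group element with 1 valence electron is in group 1.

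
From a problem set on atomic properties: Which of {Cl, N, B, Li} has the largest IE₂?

After 1 electron has been removed, what remains? Cl⁺ still has 6 valence electrons; N⁺ still has 4 valence electrons; B⁺ still has 2 valence electrons; Li⁺ is the bare [He] core.
Breaking into a closed-shell core is much more expensive than removing a leftover valence electron — Li has the largest IE_2 here.
Valence configurations: Cl⁺ [Ne]3s²3p⁴, N⁺ [He]2s²2p², B⁺ [He]2s².
The numbers (kJ/mol): Cl 2298, N 2856, B 2427, Li 7298.
So the second ionization energies run Cl < B < N < Li.

Li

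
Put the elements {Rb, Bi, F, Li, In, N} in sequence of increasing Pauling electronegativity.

Rb < Li < In < Bi < N < F

Li is in period 2, group 1; N is in period 2, group 15; F is in period 2, group 17; Rb is in period 5, group 1; In is in period 5, group 13; Bi is in period 6, group 15.
Atoms toward the upper right of the periodic table pull bonding electrons most strongly.
Here both period and group differ, so the two effects have to be weighed against each other.
Li > Rb: they share group 1; the group trend gives Li the larger value.
In > Li: period and group pull opposite ways; the across-period shift dominates (1.78 vs 0.98).
Bi > In: the two effects oppose for this pair; the across-period effect wins (2.02 vs 1.78).
N > Bi: N sits above Bi in group 15, so the down-group effect alone puts N higher.
F > N: both are in period 2; the period trend gives F the larger value.
Tabulated electronegativity (Pauling): Li 0.98, N 3.04, F 3.98, Rb 0.82, In 1.78, Bi 2.02.
So from lowest to highest: Rb < Li < In < Bi < N < F.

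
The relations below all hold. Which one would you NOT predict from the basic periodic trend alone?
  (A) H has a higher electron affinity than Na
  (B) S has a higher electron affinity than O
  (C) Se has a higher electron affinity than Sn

(B)

The general trend: electron affinity increases across a period and decreases down a group.
(A) H (period 1, group 1) vs Na (period 3, group 1): the stated order agrees with the simple trend.
(B) S (period 3, group 16) vs O (period 2, group 16): the stated order contradicts the simple trend.
(C) Se (period 4, group 16) vs Sn (period 5, group 14): the stated order agrees with the simple trend.
The exception is (B): the compact 2p subshell of O repels the added electron more than S's larger 3p does.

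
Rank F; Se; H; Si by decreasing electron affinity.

F, Se, Si, H

H is in period 1, group 1; F is in period 2, group 17; Si is in period 3, group 14; Se is in period 4, group 16.
EA tends to increase across a period and decrease down a group, though the pattern is less regular than for IE or radius.
These span different periods and groups, so the two trends combine.
Si > H: period and group pull opposite ways; the across-period shift dominates (134 vs 73 kJ/mol).
Se > Si: period and group pull opposite ways; the across-period shift dominates (195 vs 134 kJ/mol).
F > Se: relative to Se, both the across-period and down-group shifts push F's electron affinity up.
Tabulated electron affinity (kJ/mol): H 73, F 328, Si 134, Se 195.
So from highest to lowest: F > Se > Si > H.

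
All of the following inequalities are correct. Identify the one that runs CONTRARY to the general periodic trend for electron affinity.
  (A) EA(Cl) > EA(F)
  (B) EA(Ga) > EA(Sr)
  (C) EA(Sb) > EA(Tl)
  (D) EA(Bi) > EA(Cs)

(A)

The general trend: electron affinity increases across a period and decreases down a group.
(A) Cl (period 3, group 17) vs F (period 2, group 17): the stated order contradicts the simple trend.
(B) Ga (period 4, group 13) vs Sr (period 5, group 2): the stated order agrees with the simple trend.
(C) Sb (period 5, group 15) vs Tl (period 6, group 13): the stated order agrees with the simple trend.
(D) Bi (period 6, group 15) vs Cs (period 6, group 1): the stated order agrees with the simple trend.
The exception is (A): F's small 2p subshell makes the incoming electron feel strong e⁻–e⁻ repulsion, so Cl actually releases more energy on gaining an electron.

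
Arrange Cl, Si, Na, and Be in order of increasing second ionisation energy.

Si, Be, Cl, Na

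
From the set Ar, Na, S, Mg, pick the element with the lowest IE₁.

Na

Na is in period 3, group 1; Mg is in period 3, group 2; S is in period 3, group 16; Ar is in period 3, group 18.
First ionization energy rises across a period (greater Z_eff holds electrons more tightly) and falls down a group (valence electrons are farther from the nucleus).
All lie in period 3, so first ionization energy increases left to right.
The lowest IE₁ among these belongs to Na.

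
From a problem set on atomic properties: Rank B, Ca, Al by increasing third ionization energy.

Al < B < Ca

The third ionization energy removes an electron from the +2 ion. For each element: B²⁺ still has 1 valence electron; Ca²⁺ is the bare [Ar] core; Al²⁺ still has 1 valence electron.
Pulling an electron out of a noble-gas core costs far more than removing a remaining valence electron, so Ca sits at the high end of IE_3.
Valence configurations: B²⁺ [He]2s¹, Al²⁺ [Ne]3s¹.
Tabulated IE_3 (kJ/mol): B 3660, Ca 4912, Al 2745.
Overall IE_3 order: Al < B < Ca.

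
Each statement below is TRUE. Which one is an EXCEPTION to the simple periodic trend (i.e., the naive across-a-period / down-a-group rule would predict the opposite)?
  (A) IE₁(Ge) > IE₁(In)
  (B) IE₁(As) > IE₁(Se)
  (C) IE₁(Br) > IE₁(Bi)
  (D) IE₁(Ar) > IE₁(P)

The general trend: first ionisation energy increases across a period and decreases down a group.
(A) Ge (period 4, group 14) vs In (period 5, group 13): the stated order agrees with the simple trend.
(B) As (period 4, group 15) vs Se (period 4, group 16): the stated order contradicts the simple trend.
(C) Br (period 4, group 17) vs Bi (period 6, group 15): the stated order agrees with the simple trend.
(D) Ar (period 3, group 18) vs P (period 3, group 15): the stated order agrees with the simple trend.
The exception is (B): Se (4p⁴) ionizes more easily than half-filled As (4p³).

(B)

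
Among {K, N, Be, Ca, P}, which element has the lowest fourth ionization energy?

The fourth ionization energy removes an electron from the +3 ion. For each element: K³⁺ is already 2 electrons into the core; N³⁺ still has 2 valence electrons; Be³⁺ is already 1 electron into the core; Ca³⁺ is already 1 electron into the core; P³⁺ still has 2 valence electrons.
Usually core removal costs more than valence removal, but here the competition is close: a tightly held n=2 valence electron can cost more to remove than an n=3 core electron, so the actual values have to decide it.
Valence configurations: N³⁺ [He]2s², P³⁺ [Ne]3s².
The numbers (kJ/mol): K 5877, N 7475, Be 21007, Ca 6491, P 4964.
Overall IE_4 order: P < K < Ca < N < Be.

P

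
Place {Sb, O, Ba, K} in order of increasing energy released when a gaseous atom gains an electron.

Ba, K, Sb, O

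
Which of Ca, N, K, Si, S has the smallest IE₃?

Consider each +2 ion: Ca²⁺ is the bare [Ar] core; N²⁺ still has 3 valence electrons; K²⁺ is already 1 electron into the core; Si²⁺ still has 2 valence electrons; S²⁺ still has 4 valence electrons.
Usually core removal costs more than valence removal, but here the competition is close: a tightly held n=2 valence electron can cost more to remove than an n=3 core electron, so the actual values have to decide it.
Valence configurations: N²⁺ [He]2s²2p¹, Si²⁺ [Ne]3s², S²⁺ [Ne]3s²3p².
Tabulated IE_3 (kJ/mol): Ca 4912, N 4578, K 4420, Si 3232, S 3357.
Overall IE_3 order: Si < S < K < N < Ca.

Si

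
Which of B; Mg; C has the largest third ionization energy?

Mg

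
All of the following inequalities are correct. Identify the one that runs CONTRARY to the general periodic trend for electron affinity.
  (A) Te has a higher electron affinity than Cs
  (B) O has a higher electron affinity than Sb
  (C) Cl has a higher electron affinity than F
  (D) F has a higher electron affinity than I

The general trend: electron affinity increases across a period and decreases down a group.
(A) Te (period 5, group 16) vs Cs (period 6, group 1): the stated order agrees with the simple trend.
(B) O (period 2, group 16) vs Sb (period 5, group 15): the stated order agrees with the simple trend.
(C) Cl (period 3, group 17) vs F (period 2, group 17): the stated order contradicts the simple trend.
(D) F (period 2, group 17) vs I (period 5, group 17): the stated order agrees with the simple trend.
The exception is (C): F's small 2p subshell makes the incoming electron feel strong e⁻–e⁻ repulsion, so Cl actually releases more energy on gaining an electron.

(C)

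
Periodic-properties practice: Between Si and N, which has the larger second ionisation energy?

N

Consider each +1 ion: Si⁺ still has 3 valence electrons; N⁺ still has 4 valence electrons.
All are still removing valence electrons, so compare the +1 ions as you would atoms: IE_2 generally rises across a period (higher Z_eff) and falls down a group (larger shell), subject to the usual subshell exceptions.
Valence configurations: Si⁺ [Ne]3s²3p¹, N⁺ [He]2s²2p².
The numbers (kJ/mol): Si 1577, N 2856.
Putting it together, IE_2: Si < N.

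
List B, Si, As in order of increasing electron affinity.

B is in period 2, group 13; Si is in period 3, group 14; As is in period 4, group 15.
Atoms with high Z_eff and room in the valence shell (especially the halogens) have the most exothermic electron affinities.
These sit on a diagonal, where the across-period and down-group effects partly cancel.
As > B: the two effects oppose for this pair; the across-period effect wins (78 vs 27 kJ/mol).
Si > As: the two effects oppose for this pair; the down-group effect wins (134 vs 78 kJ/mol).
For reference (kJ/mol): B 27, Si 134, As 78.
So from lowest to highest: B < As < Si.

B < As < Si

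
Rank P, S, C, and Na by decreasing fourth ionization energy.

Na > C > P > S

The fourth ionization energy removes an electron from the +3 ion. For each element: P³⁺ still has 2 valence electrons; S³⁺ still has 3 valence electrons; C³⁺ still has 1 valence electron; Na³⁺ is already 2 electrons into the core.
Breaking into a closed-shell core is much more expensive than removing a leftover valence electron — Na has the largest IE_4 here.
Valence configurations: P³⁺ [Ne]3s², S³⁺ [Ne]3s²3p¹, C³⁺ [He]2s¹.
S³⁺ loses a lone 3p electron whereas P³⁺ must break into a filled 3s² pair, so IE_4(P) > IE_4(S) even though S has the higher nuclear charge.
Tabulated IE_4 (kJ/mol): P 4964, S 4556, C 6223, Na 9543.
Hence IE_4: S < P < C < Na.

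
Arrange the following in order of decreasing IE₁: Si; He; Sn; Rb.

He, Si, Sn, Rb

He is in period 1, group 18; Si is in period 3, group 14; Rb is in period 5, group 1; Sn is in period 5, group 14.
Removing the outermost electron gets harder across a period and easier down a group.
These span different periods and groups, so the two trends combine.
Sn > Rb: Sn lies to the right of Rb in period 5, so the across-period effect alone puts Sn higher.
Si > Sn: Si sits above Sn in group 14, so the down-group effect alone puts Si higher.
He > Si: relative to Si, both the across-period and down-group shifts push He's first ionization energy up.
Tabulated first ionization energy (kJ/mol): He 2372, Si 786, Rb 403, Sn 709.
So from highest to lowest: He > Si > Sn > Rb.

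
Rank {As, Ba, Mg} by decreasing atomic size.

Ba > Mg > As

Mg is in period 3, group 2; As is in period 4, group 15; Ba is in period 6, group 2.
Across a period the added protons contract the valence shell; down a group each new principal shell makes the atom larger.
Neither a single period nor a single group — weigh both effects.
Mg > As: the two effects oppose for this pair; the across-period effect wins (139 vs 121 pm).
Ba > Mg: Ba sits below Mg in group 2, so the down-group effect alone puts Ba larger.
For reference (pm): Mg 139, As 121, Ba 196.
So from largest to smallest: Ba > Mg > As.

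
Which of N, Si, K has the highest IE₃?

After 2 electrons have been removed, what remains? N²⁺ still has 3 valence electrons; Si²⁺ still has 2 valence electrons; K²⁺ is already 1 electron into the core.
Usually core removal costs more than valence removal, but here the competition is close: a tightly held n=2 valence electron can cost more to remove than an n=3 core electron, so the actual values have to decide it.
Valence configurations: N²⁺ [He]2s²2p¹, Si²⁺ [Ne]3s².
The numbers (kJ/mol): N 4578, Si 3232, K 4420.
Putting it together, IE_3: Si < K < N.

N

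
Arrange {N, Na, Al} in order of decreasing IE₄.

Al > Na > N

Consider each +3 ion: N³⁺ still has 2 valence electrons; Na³⁺ is already 2 electrons into the core; Al³⁺ is the bare [Ne] core.
Breaking into a closed-shell core is much more expensive than removing a leftover valence electron — Na and Al have the largest IE_4 here.
The numbers (kJ/mol): N 7475, Na 9543, Al 11577.
So the fourth ionization energies run N < Na < Al.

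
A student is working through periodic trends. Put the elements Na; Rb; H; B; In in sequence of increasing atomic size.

H is in period 1, group 1; B is in period 2, group 13; Na is in period 3, group 1; Rb is in period 5, group 1; In is in period 5, group 13.
Atomic radius shrinks across a period as nuclear charge pulls the same shell inward, and grows down a group as new shells are added.
Here both period and group differ, so the two effects have to be weighed against each other.
B > H: the two effects oppose for this pair; the down-group effect wins (85 vs 32 pm).
In > B: In sits below B in group 13, so the down-group effect alone puts In larger.
Na > In: period and group pull opposite ways; the across-period shift dominates (155 vs 142 pm).
Rb > Na: Rb sits below Na in group 1, so the down-group effect alone puts Rb larger.
Approximate values (pm): H 32, B 85, Na 155, Rb 210, In 142.
So from smallest to largest: H < B < In < Na < Rb.

H, B, In, Na, Rb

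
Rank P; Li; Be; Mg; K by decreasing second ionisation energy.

After 1 electron has been removed, what remains? P⁺ still has 4 valence electrons; Li⁺ is the bare [He] core; Be⁺ still has 1 valence electron; Mg⁺ still has 1 valence electron; K⁺ is the bare [Ar] core.
Pulling an electron out of a noble-gas core costs far more than removing a remaining valence electron, so K and Li sit at the high end of IE_2.
Valence configurations: P⁺ [Ne]3s²3p², Be⁺ [He]2s¹, Mg⁺ [Ne]3s¹.
Tabulated IE_2 (kJ/mol): P 1907, Li 7298, Be 1757, Mg 1451, K 3052.
Putting it together, IE_2: Mg < Be < P < K < Li.

Li, K, P, Be, Mg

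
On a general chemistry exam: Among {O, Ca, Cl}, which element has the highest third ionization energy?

O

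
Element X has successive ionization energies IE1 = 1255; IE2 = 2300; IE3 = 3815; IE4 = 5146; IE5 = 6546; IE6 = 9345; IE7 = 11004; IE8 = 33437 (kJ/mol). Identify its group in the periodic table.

Look for the largest jump between consecutive ionization energies: IE8/IE7 ≈ 3.0, far larger than any earlier ratio.
That jump marks the point where a core electron is being removed. So the atom has 7 valence electrons.
A main-group element with 7 valence electrons is in group 17.

Group 17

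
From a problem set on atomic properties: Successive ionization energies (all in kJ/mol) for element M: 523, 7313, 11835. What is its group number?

Group 1

Look for the largest jump between consecutive ionization energies: IE2/IE1 ≈ 14.0, far larger than any earlier ratio.
That jump marks the point where a core electron is being removed. So the atom has 1 valence electron.
A main-group element with 1 valence electron is in group 1.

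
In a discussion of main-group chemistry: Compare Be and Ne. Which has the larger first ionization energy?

IE₁ increases left→right with effective nuclear charge and decreases top→bottom as the valence shell moves farther out.
All lie in period 2, so first ionization energy increases left to right.
So Ne has the larger first ionization energy (Ne > Be).

Ne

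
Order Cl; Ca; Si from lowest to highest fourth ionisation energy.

Consider each +3 ion: Cl³⁺ still has 4 valence electrons; Ca³⁺ is already 1 electron into the core; Si³⁺ still has 1 valence electron.
Breaking into a closed-shell core is much more expensive than removing a leftover valence electron — Ca has the largest IE_4 here.
Valence configurations: Cl³⁺ [Ne]3s²3p², Si³⁺ [Ne]3s¹.
Approximate IE_4 values (kJ/mol): Cl 5159, Ca 6491, Si 4356.
Hence IE_4: Si < Cl < Ca.

Si < Cl < Ca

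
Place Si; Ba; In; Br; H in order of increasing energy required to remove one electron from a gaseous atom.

Ba, In, Si, Br, H

H is in period 1, group 1; Si is in period 3, group 14; Br is in period 4, group 17; In is in period 5, group 13; Ba is in period 6, group 2.
Removing the outermost electron gets harder across a period and easier down a group.
Here both period and group differ, so the two effects have to be weighed against each other.
In > Ba: relative to Ba, both the across-period and down-group shifts push In's first ionization energy up.
Si > In: both effects reinforce here, so Si is clearly the higher of the two.
Br > Si: the two effects oppose for this pair; the across-period effect wins (1140 vs 786 kJ/mol).
H > Br: the two effects oppose for this pair; the down-group effect wins (1312 vs 1140 kJ/mol).
For reference (kJ/mol): H 1312, Si 786, Br 1140, In 558, Ba 503.
So from lowest to highest: Ba < In < Si < Br < H.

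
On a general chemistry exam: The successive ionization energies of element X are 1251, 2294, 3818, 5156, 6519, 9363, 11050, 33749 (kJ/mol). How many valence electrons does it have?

Look for the largest jump between consecutive ionization energies: IE8/IE7 ≈ 3.1, far larger than any earlier ratio.
That jump marks the point where a core electron is being removed. So the atom has 7 valence electrons.

7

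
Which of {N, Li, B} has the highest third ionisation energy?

Li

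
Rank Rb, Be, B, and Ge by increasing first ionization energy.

Rb < Ge < B < Be

Be is in period 2, group 2; B is in period 2, group 13; Ge is in period 4, group 14; Rb is in period 5, group 1.
First ionization energy rises across a period (greater Z_eff holds electrons more tightly) and falls down a group (valence electrons are farther from the nucleus).
Neither a single period nor a single group — weigh both effects.
Ge > Rb: relative to Rb, both the across-period and down-group shifts push Ge's first ionization energy up.
B > Ge: period and group pull opposite ways; the down-group shift dominates (801 vs 762 kJ/mol).
Be > B: this pair runs against the simple trend — see the exception note.
Note the exception: Be has a higher first ionization energy than B, contrary to the simple trend — removing B's lone 2p electron is easier than breaking Be's filled 2s².
For reference (kJ/mol): Be 900, B 801, Ge 762, Rb 403.
So from lowest to highest: Rb < Ge < B < Be.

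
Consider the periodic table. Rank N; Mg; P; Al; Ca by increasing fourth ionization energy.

P < Ca < N < Mg < Al

The fourth ionization energy removes an electron from the +3 ion. For each element: N³⁺ still has 2 valence electrons; Mg³⁺ is already 1 electron into the core; P³⁺ still has 2 valence electrons; Al³⁺ is the bare [Ne] core; Ca³⁺ is already 1 electron into the core.
Usually core removal costs more than valence removal, but here the competition is close: a tightly held n=2 valence electron can cost more to remove than an n=3 core electron, so the actual values have to decide it.
Valence configurations: N³⁺ [He]2s², P³⁺ [Ne]3s².
Approximate IE_4 values (kJ/mol): N 7475, Mg 10543, P 4964, Al 11577, Ca 6491.
Putting it together, IE_4: P < Ca < N < Mg < Al.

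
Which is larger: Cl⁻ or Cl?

Cl⁻

Forming Cl⁻ adds 1 electron to Cl. More electron–electron repulsion in the same shell, with unchanged nuclear charge, lets the cloud expand.
An anion is larger than its parent atom: Cl⁻ > Cl.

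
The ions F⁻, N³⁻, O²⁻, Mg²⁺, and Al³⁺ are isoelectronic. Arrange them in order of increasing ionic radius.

Al³⁺, Mg²⁺, F⁻, O²⁻, N³⁻

All of these have 10 electrons, so size is governed by nuclear charge alone: the more protons, the stronger the pull on the same electron cloud, and the smaller the ion.
Nuclear charges: Al³⁺ (Z=13), Mg²⁺ (Z=12), F⁻ (Z=9), O²⁻ (Z=8), N³⁻ (Z=7).
Smallest to largest: Al³⁺ < Mg²⁺ < F⁻ < O²⁻ < N³⁻.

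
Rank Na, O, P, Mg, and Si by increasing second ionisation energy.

After 1 electron has been removed, what remains? Na⁺ is the bare [Ne] core; O⁺ still has 5 valence electrons; P⁺ still has 4 valence electrons; Mg⁺ still has 1 valence electron; Si⁺ still has 3 valence electrons.
Pulling an electron out of a noble-gas core costs far more than removing a remaining valence electron, so Na sits at the high end of IE_2.
Valence configurations: O⁺ [He]2s²2p³, P⁺ [Ne]3s²3p², Mg⁺ [Ne]3s¹, Si⁺ [Ne]3s²3p¹.
Approximate IE_2 values (kJ/mol): Na 4562, O 3388, P 1907, Mg 1451, Si 1577.
Putting it together, IE_2: Mg < Si < P < O < Na.

Mg < Si < P < O < Na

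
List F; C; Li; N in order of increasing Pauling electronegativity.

EN rises left→right (higher Z_eff, smaller atoms) and falls top→bottom (larger, more shielded atoms).
All lie in period 2, so electronegativity increases left to right.
So from lowest to highest: Li < C < N < F.

Li, C, N, F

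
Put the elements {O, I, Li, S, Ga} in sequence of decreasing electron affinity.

I, S, O, Li, Ga

Li is in period 2, group 1; O is in period 2, group 16; S is in period 3, group 16; Ga is in period 4, group 13; I is in period 5, group 17.
Electron affinity generally becomes more exothermic across a period toward the halogens and less exothermic down a group.
These span different periods and groups, so the two trends combine.
Li > Ga: period and group pull opposite ways; the down-group shift dominates (60 vs 29 kJ/mol).
O > Li: O lies to the right of Li in period 2, so the across-period effect alone puts O higher.
S > O: this pair runs against the simple trend — see the exception note.
I > S: the two effects oppose for this pair; the across-period effect wins (295 vs 200 kJ/mol).
Note the exception: S has a higher electron affinity than O, contrary to the simple trend — the compact 2p subshell of O repels the added electron more than S's larger 3p does.
For reference (kJ/mol): Li 60, O 141, S 200, Ga 29, I 295.
So from highest to lowest: I > S > O > Li > Ga.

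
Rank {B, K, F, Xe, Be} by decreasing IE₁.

First ionization energy rises across a period (greater Z_eff holds electrons more tightly) and falls down a group (valence electrons are farther from the nucleus).
Here both period and group differ, so the two effects have to be weighed against each other.
B > K: relative to K, both the across-period and down-group shifts push B's first ionization energy up.
Be > B: this pair runs against the simple trend — see the exception note.
Xe > Be: the two effects oppose for this pair; the across-period effect wins (1170 vs 900 kJ/mol).
F > Xe: the two effects oppose for this pair; the down-group effect wins (1681 vs 1170 kJ/mol).
Note the exception: Be has a higher first ionization energy than B, contrary to the simple trend — removing B's lone 2p electron is easier than breaking Be's filled 2s².
Tabulated first ionization energy (kJ/mol): Be 900, B 801, F 1681, K 419, Xe 1170.
So from highest to lowest: F > Xe > Be > B > K.

F > Xe > Be > B > K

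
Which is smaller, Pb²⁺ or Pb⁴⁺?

Pb⁴⁺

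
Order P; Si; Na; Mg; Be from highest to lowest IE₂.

Na, P, Be, Si, Mg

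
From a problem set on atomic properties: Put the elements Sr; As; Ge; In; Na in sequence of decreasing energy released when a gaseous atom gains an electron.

Na is in period 3, group 1; Ge is in period 4, group 14; As is in period 4, group 15; Sr is in period 5, group 2; In is in period 5, group 13.
Atoms with high Z_eff and room in the valence shell (especially the halogens) have the most exothermic electron affinities.
Neither a single period nor a single group — weigh both effects.
In > Sr: both are in period 5; the period trend gives In the larger value.
Na > In: period and group pull opposite ways; the down-group shift dominates (53 vs 29 kJ/mol).
As > Na: the two effects oppose for this pair; the across-period effect wins (78 vs 53 kJ/mol).
Ge > As: this pair runs against the simple trend — see the exception note.
Note the exception: Ge has a higher electron affinity than As, contrary to the simple trend — adding an electron to As's half-filled 4p³ is unfavourable, so Ge (4p²) has the more exothermic EA.
For reference (kJ/mol): Na 53, Ge 119, As 78, Sr 5, In 29.
So from highest to lowest: Ge > As > Na > In > Sr.

Ge, As, Na, In, Sr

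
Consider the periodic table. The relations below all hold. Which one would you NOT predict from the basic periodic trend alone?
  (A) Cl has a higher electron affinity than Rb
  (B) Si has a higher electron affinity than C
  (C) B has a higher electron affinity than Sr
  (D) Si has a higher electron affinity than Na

(B)

The general trend: electron affinity increases across a period and decreases down a group.
(A) Cl (period 3, group 17) vs Rb (period 5, group 1): the stated order agrees with the simple trend.
(B) Si (period 3, group 14) vs C (period 2, group 14): the stated order contradicts the simple trend.
(C) B (period 2, group 13) vs Sr (period 5, group 2): the stated order agrees with the simple trend.
(D) Si (period 3, group 14) vs Na (period 3, group 1): the stated order agrees with the simple trend.
The exception is (B): Si's larger, more diffuse 3p orbitals accept an added electron slightly more readily than C's compact 2p.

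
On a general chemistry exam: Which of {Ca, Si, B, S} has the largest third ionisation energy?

Ca

After 2 electrons have been removed, what remains? Ca²⁺ is the bare [Ar] core; Si²⁺ still has 2 valence electrons; B²⁺ still has 1 valence electron; S²⁺ still has 4 valence electrons.
Breaking into a closed-shell core is much more expensive than removing a leftover valence electron — Ca has the largest IE_3 here.
Valence configurations: Si²⁺ [Ne]3s², B²⁺ [He]2s¹, S²⁺ [Ne]3s²3p².
Tabulated IE_3 (kJ/mol): Ca 4912, Si 3232, B 3660, S 3357.
So the third ionization energies run Si < S < B < Ca.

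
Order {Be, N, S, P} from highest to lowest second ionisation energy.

N > S > P > Be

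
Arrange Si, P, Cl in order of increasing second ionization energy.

IE_2 is the cost of taking one more electron from the +1 cation: Si⁺ still has 3 valence electrons; P⁺ still has 4 valence electrons; Cl⁺ still has 6 valence electrons.
All are still removing valence electrons, so compare the +1 ions as you would atoms: IE_2 generally rises across a period (higher Z_eff) and falls down a group (larger shell), subject to the usual subshell exceptions.
Valence configurations: Si⁺ [Ne]3s²3p¹, P⁺ [Ne]3s²3p², Cl⁺ [Ne]3s²3p⁴.
Tabulated IE_2 (kJ/mol): Si 1577, P 1907, Cl 2298.
So the second ionization energies run Si < P < Cl.

Si, P, Cl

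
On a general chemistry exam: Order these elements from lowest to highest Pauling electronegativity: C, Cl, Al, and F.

Al < C < Cl < F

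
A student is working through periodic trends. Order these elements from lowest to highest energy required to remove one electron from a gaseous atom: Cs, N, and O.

Cs < O < N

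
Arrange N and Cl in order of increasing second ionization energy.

IE_2 is the cost of taking one more electron from the +1 cation: N⁺ still has 4 valence electrons; Cl⁺ still has 6 valence electrons.
All are still removing valence electrons, so compare the +1 ions as you would atoms: IE_2 generally rises across a period (higher Z_eff) and falls down a group (larger shell), subject to the usual subshell exceptions.
Valence configurations: N⁺ [He]2s²2p², Cl⁺ [Ne]3s²3p⁴.
Approximate IE_2 values (kJ/mol): N 2856, Cl 2298.
So the second ionization energies run Cl < N.

Cl, N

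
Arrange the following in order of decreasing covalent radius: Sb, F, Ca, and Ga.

F is in period 2, group 17; Ca is in period 4, group 2; Ga is in period 4, group 13; Sb is in period 5, group 15.
Across a period the added protons contract the valence shell; down a group each new principal shell makes the atom larger.
Neither a single period nor a single group — weigh both effects.
Ga > F: both effects reinforce here, so Ga is clearly the larger of the two.
Sb > Ga: period and group pull opposite ways; the down-group shift dominates (140 vs 124 pm).
Ca > Sb: the two effects oppose for this pair; the across-period effect wins (171 vs 140 pm).
Approximate values (pm): F 64, Ca 171, Ga 124, Sb 140.
So from largest to smallest: Ca > Sb > Ga > F.

Ca > Sb > Ga > F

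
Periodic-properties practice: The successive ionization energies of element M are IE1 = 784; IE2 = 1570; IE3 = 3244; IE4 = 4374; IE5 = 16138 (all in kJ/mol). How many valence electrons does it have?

Look for the largest jump between consecutive ionization energies: IE5/IE4 ≈ 3.7, far larger than any earlier ratio.
That jump marks the point where a core electron is being removed. So the atom has 4 valence electrons.

4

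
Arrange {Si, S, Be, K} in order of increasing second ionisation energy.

Si < Be < S < K

IE_2 is the cost of taking one more electron from the +1 cation: Si⁺ still has 3 valence electrons; S⁺ still has 5 valence electrons; Be⁺ still has 1 valence electron; K⁺ is the bare [Ar] core.
Breaking into a closed-shell core is much more expensive than removing a leftover valence electron — K has the largest IE_2 here.
Valence configurations: Si⁺ [Ne]3s²3p¹, S⁺ [Ne]3s²3p³, Be⁺ [He]2s¹.
Tabulated IE_2 (kJ/mol): Si 1577, S 2252, Be 1757, K 3052.
So the second ionization energies run Si < Be < S < K.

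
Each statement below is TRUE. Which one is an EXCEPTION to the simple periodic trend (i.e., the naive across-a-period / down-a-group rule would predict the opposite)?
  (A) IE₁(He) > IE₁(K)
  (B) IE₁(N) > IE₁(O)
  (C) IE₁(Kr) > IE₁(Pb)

The general trend: IE₁ increases across a period and decreases down a group.
(A) He (period 1, group 18) vs K (period 4, group 1): the stated order agrees with the simple trend.
(B) N (period 2, group 15) vs O (period 2, group 16): the stated order contradicts the simple trend.
(C) Kr (period 4, group 18) vs Pb (period 6, group 14): the stated order agrees with the simple trend.
The exception is (B): pairing an electron in O's 2p⁴ costs repulsion energy, so O ionizes more easily than half-filled N (2p³).

(B)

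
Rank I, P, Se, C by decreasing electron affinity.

I > Se > C > P

C is in period 2, group 14; P is in period 3, group 15; Se is in period 4, group 16; I is in period 5, group 17.
Atoms with high Z_eff and room in the valence shell (especially the halogens) have the most exothermic electron affinities.
These sit on a diagonal, where the across-period and down-group effects partly cancel.
C > P: period and group pull opposite ways; the down-group shift dominates (122 vs 72 kJ/mol).
Se > C: the two effects oppose for this pair; the across-period effect wins (195 vs 122 kJ/mol).
I > Se: period and group pull opposite ways; the across-period shift dominates (295 vs 195 kJ/mol).
For reference (kJ/mol): C 122, P 72, Se 195, I 295.
So from highest to lowest: I > Se > C > P.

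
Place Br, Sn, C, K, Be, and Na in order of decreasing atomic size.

K > Na > Sn > Br > Be > C

Be is in period 2, group 2; C is in period 2, group 14; Na is in period 3, group 1; K is in period 4, group 1; Br is in period 4, group 17; Sn is in period 5, group 14.
Atomic radius shrinks across a period as nuclear charge pulls the same shell inward, and grows down a group as new shells are added.
These span different periods and groups, so the two trends combine.
Be > C: Be lies to the left of C in period 2, so the across-period effect alone puts Be larger.
Br > Be: the two effects oppose for this pair; the down-group effect wins (114 vs 102 pm).
Sn > Br: both effects reinforce here, so Sn is clearly the larger of the two.
Na > Sn: period and group pull opposite ways; the across-period shift dominates (155 vs 140 pm).
K > Na: K sits below Na in group 1, so the down-group effect alone puts K larger.
Approximate values (pm): Be 102, C 75, Na 155, K 196, Br 114, Sn 140.
So from largest to smallest: K > Na > Sn > Br > Be > C.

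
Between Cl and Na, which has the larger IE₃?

The third ionization energy removes an electron from the +2 ion. For each element: Cl²⁺ still has 5 valence electrons; Na²⁺ is already 1 electron into the core.
Pulling an electron out of a noble-gas core costs far more than removing a remaining valence electron, so Na sits at the high end of IE_3.
Approximate IE_3 values (kJ/mol): Cl 3822, Na 6910.
Overall IE_3 order: Cl < Na.

Na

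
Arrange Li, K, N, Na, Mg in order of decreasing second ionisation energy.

Li > Na > K > N > Mg

The second ionization energy removes an electron from the +1 ion. For each element: Li⁺ is the bare [He] core; K⁺ is the bare [Ar] core; N⁺ still has 4 valence electrons; Na⁺ is the bare [Ne] core; Mg⁺ still has 1 valence electron.
Core electrons are held far more tightly than valence electrons, so K, Na and Li top the IE_2 order.
Valence configurations: N⁺ [He]2s²2p², Mg⁺ [Ne]3s¹.
Tabulated IE_2 (kJ/mol): Li 7298, K 3052, N 2856, Na 4562, Mg 1451.
So the second ionization energies run Mg < N < K < Na < Li.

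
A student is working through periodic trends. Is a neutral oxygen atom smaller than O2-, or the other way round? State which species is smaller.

Forming O2- adds 2 electrons to O. More electron–electron repulsion in the same shell, with unchanged nuclear charge, lets the cloud expand.
An anion is larger than its parent atom: O2- > O.

O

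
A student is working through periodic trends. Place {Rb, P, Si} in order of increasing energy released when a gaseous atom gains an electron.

Si is in period 3, group 14; P is in period 3, group 15; Rb is in period 5, group 1.
EA tends to increase across a period and decrease down a group, though the pattern is less regular than for IE or radius.
Here both period and group differ, so the two effects have to be weighed against each other.
P > Rb: both effects reinforce here, so P is clearly the higher of the two.
Si > P: this pair runs against the simple trend — see the exception note.
Note the exception: Si has a higher electron affinity than P, contrary to the simple trend — adding an electron to P's half-filled 3p³ is unfavourable, so Si (3p²) has the more exothermic EA.
Tabulated electron affinity (kJ/mol): Si 134, P 72, Rb 47.
So from lowest to highest: Rb < P < Si.

Rb < P < Si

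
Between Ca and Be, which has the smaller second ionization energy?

After 1 electron has been removed, what remains? Ca⁺ still has 1 valence electron; Be⁺ still has 1 valence electron.
All are still removing valence electrons, so compare the +1 ions as you would atoms: IE_2 generally rises across a period (higher Z_eff) and falls down a group (larger shell), subject to the usual subshell exceptions.
Valence configurations: Ca⁺ [Ar]4s¹, Be⁺ [He]2s¹.
Tabulated IE_2 (kJ/mol): Ca 1145, Be 1757.
Hence IE_2: Ca < Be.

Ca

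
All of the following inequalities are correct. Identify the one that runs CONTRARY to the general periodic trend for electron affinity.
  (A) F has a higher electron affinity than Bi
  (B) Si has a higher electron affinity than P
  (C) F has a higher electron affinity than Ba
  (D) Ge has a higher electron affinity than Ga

The general trend: electron affinity increases across a period and decreases down a group.
(A) F (period 2, group 17) vs Bi (period 6, group 15): the stated order agrees with the simple trend.
(B) Si (period 3, group 14) vs P (period 3, group 15): the stated order contradicts the simple trend.
(C) F (period 2, group 17) vs Ba (period 6, group 2): the stated order agrees with the simple trend.
(D) Ge (period 4, group 14) vs Ga (period 4, group 13): the stated order agrees with the simple trend.
The exception is (B): adding an electron to P's half-filled 3p³ is unfavourable, so Si (3p²) has the more exothermic EA.

(B)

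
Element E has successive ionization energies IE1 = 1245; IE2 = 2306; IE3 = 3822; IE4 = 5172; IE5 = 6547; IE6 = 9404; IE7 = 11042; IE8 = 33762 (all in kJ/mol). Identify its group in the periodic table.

Group 17

Look for the largest jump between consecutive ionization energies: IE8/IE7 ≈ 3.1, far larger than any earlier ratio.
That jump marks the point where a core electron is being removed. So the atom has 7 valence electrons.
A main-group element with 7 valence electrons is in group 17.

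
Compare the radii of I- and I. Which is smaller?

Forming I- adds 1 electron to I. More electron–electron repulsion in the same shell, with unchanged nuclear charge, lets the cloud expand.
An anion is larger than its parent atom: I- > I.

I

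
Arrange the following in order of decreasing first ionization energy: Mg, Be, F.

F > Be > Mg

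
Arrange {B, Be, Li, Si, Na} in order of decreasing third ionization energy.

IE_3 is the cost of taking one more electron from the +2 cation: B²⁺ still has 1 valence electron; Be²⁺ is the bare [He] core; Li²⁺ is already 1 electron into the core; Si²⁺ still has 2 valence electrons; Na²⁺ is already 1 electron into the core.
Breaking into a closed-shell core is much more expensive than removing a leftover valence electron — Na, Li and Be have the largest IE_3 here.
Valence configurations: B²⁺ [He]2s¹, Si²⁺ [Ne]3s².
The numbers (kJ/mol): B 3660, Be 14849, Li 11815, Si 3232, Na 6910.
Overall IE_3 order: Si < B < Na < Li < Be.

Be > Li > Na > B > Si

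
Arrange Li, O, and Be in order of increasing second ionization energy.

Be < O < Li

The second ionization energy removes an electron from the +1 ion. For each element: Li⁺ is the bare [He] core; O⁺ still has 5 valence electrons; Be⁺ still has 1 valence electron.
Breaking into a closed-shell core is much more expensive than removing a leftover valence electron — Li has the largest IE_2 here.
Valence configurations: O⁺ [He]2s²2p³, Be⁺ [He]2s¹.
The numbers (kJ/mol): Li 7298, O 3388, Be 1757.
Putting it together, IE_2: Be < O < Li.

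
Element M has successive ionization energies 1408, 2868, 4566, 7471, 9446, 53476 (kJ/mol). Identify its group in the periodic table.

Look for the largest jump between consecutive ionization energies: IE6/IE5 ≈ 5.7, far larger than any earlier ratio.
That jump marks the point where a core electron is being removed. So the atom has 5 valence electrons.
A main-group element with 5 valence electrons is in group 15.

Group 15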